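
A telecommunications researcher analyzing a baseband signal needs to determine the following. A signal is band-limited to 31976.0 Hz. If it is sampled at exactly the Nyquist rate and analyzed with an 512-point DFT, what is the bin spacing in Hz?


Step 1 — Nyquist sampling rate:
fs = 2 * fmax = 2 * 31976.0 = 63952.0 Hz

Step 2 — DFT bin spacing:
df = fs / N = 63952.0 / 512 = 124.9062 Hz

124.9062 Hz


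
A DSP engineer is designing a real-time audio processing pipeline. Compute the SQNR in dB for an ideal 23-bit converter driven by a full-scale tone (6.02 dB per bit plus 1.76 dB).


Theoretical SNR for a full-scale sinusoid:
SNR = 6.02 * N + 1.76
    = 6.02 * 23 + 1.76
    = 138.46 + 1.76
    = 140.22 dB

140.22 dB


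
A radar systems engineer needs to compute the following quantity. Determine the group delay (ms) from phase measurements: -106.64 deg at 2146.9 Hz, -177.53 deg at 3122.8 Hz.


Group delay from phase difference:
tau = -d(phi)/d(omega)
d(phi) = -70.89 deg = -1.237264 rad
d(omega) = 2*pi*(3122.8 - 2146.9) = 6131.7605 rad/s
tau = -(-1.237264) / 6131.7605
    = 0.2018 ms

0.2018 ms


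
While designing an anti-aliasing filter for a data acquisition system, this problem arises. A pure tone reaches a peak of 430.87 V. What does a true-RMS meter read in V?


RMS voltage for a sinusoidal waveform:
V_rms = V_peak / sqrt(2)
      = 430.87 / 1.414214
      = 304.671 V

304.671 V


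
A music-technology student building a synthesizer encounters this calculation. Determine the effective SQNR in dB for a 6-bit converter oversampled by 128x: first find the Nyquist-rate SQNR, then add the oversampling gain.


Step 1 — baseline SQNR at Nyquist:
SQNR_base = 6.02*N + 1.76
          = 6.02*6 + 1.76
          = 37.88 dB

Step 2 — oversampling processing gain:
G = 10*log10(OSR) = 10*log10(128) = 21.07 dB

Step 3 — total:
SQNR_total = 37.88 + 21.07 = 58.95 dB

Base SQNR = 37.88 dB; oversampled SQNR = 58.95 dB


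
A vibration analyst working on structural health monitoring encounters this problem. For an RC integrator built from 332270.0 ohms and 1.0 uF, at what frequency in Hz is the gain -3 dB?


Cutoff frequency of a first-order RC filter:
fc = 1 / (2 * pi * R * C)
C = 1.0 uF = 1e-06 F
fc = 1 / (2 * pi * 332270.0 * 1e-06)
   = 1 / 2.0877139820166
   = 0.478993 Hz

0.478993 Hz


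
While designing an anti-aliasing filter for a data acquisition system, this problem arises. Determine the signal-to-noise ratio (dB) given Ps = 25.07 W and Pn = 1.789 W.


SNR in decibels:
SNR = 10 * log10(Ps / Pn)
    = 10 * log10(25.07 / 1.789)
    = 10 * log10(14.0134)
    = 10 * 1.1465
    = 11.47 dB

11.47 dB


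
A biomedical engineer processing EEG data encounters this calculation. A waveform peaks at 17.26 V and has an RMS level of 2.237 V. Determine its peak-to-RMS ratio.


Crest factor is the ratio of peak to RMS:
CF = V_peak / V_rms
   = 17.26 / 2.237
   = 7.7157

7.7157


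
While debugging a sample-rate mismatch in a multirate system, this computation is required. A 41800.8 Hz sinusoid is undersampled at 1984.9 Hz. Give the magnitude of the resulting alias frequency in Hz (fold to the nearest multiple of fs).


Compute the nearest integer multiple of fs to the signal:
n = round(41800.8 / 1984.9) = 21
f_alias = |41800.8 - 21 * 1984.9|
        = |41800.8 - 41682.9|
        = 117.9 Hz

117.9


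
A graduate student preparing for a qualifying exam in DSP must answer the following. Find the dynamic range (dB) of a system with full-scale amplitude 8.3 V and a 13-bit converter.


Dynamic range from full-scale to LSB:
V_min = V_max / 2^bits = 8.3 / 2^13
DR = 20 * log10(V_max / V_min)
   = 20 * log10(2^13)
   = 20 * 13 * log10(2)
   = 78.27 dB

78.27 dB


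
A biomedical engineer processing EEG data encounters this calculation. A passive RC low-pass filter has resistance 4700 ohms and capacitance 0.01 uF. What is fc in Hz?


Cutoff frequency of a first-order RC filter:
fc = 1 / (2 * pi * R * C)
C = 0.01 uF = 1e-08 F
fc = 1 / (2 * pi * 4700 * 1e-08)
   = 1 / 0.00029530970943744
   = 3386.275385 Hz

3386.275385 Hz


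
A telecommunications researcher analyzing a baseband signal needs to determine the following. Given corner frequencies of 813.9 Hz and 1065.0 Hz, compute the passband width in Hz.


Bandwidth is the difference of -3dB frequencies:
BW = f_high - f_low
   = 1065.0 - 813.9
   = 251.1 Hz

251.1 Hz


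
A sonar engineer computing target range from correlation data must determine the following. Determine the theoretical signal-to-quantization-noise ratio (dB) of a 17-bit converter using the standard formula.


Theoretical SNR for a full-scale sinusoid:
SNR = 6.02 * N + 1.76
    = 6.02 * 17 + 1.76
    = 102.34 + 1.76
    = 104.1 dB

104.1 dB


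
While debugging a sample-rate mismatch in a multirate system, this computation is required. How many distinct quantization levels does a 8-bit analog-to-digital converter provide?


Number of quantization levels = 2^N
= 2^8
= 256

256


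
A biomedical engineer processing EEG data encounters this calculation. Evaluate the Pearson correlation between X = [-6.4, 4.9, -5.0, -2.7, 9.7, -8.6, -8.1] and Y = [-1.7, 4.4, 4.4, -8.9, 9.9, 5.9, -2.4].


Pearson correlation coefficient (population):
r = cov(X,Y) / (std(X) * std(Y))
Mean X = -2.3143, Mean Y = 1.6571
Cov(X,Y) = 18.006531
Std(X) = 6.47444, Std(Y) = 5.857561
r = 0.4748

0.4748


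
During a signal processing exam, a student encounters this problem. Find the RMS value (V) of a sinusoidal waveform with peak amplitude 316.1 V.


RMS voltage for a sinusoidal waveform:
V_rms = V_peak / sqrt(2)
      = 316.1 / 1.414214
      = 223.516 V

223.516 V


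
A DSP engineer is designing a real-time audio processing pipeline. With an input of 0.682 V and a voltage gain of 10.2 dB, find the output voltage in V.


Output voltage from dB gain:
V_out = V_in * 10^(gain_dB / 20)
      = 0.682 * 10^(10.2 / 20)
      = 0.682 * 3.235937
      = 2.2069 V

2.2069 V


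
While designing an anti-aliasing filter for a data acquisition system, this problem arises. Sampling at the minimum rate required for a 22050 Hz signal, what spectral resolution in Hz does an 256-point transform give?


Step 1 — Nyquist sampling rate:
fs = 2 * fmax = 2 * 22050 = 44100 Hz

Step 2 — DFT bin spacing:
df = fs / N = 44100 / 256 = 172.2656 Hz

172.2656 Hz


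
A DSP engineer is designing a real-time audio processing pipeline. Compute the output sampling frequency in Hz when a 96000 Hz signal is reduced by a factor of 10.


Decimation reduces the sample rate:
fs_out = fs_in / M
       = 96000 / 10
       = 9600.0 Hz

9600.0 Hz


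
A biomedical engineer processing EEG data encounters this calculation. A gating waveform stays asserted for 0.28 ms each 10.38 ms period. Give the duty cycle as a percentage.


Duty cycle as a percentage:
DC = (t_on / T) * 100
   = (0.28 / 10.38) * 100
   = 0.026975 * 100
   = 2.7 %

2.7 %


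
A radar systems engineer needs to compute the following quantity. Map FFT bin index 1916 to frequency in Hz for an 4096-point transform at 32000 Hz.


Frequency of DFT bin k:
f_k = k * fs / N
    = 1916 * 32000 / 4096
    = 61312000 / 4096
    = 14968.75 Hz

14968.75 Hz


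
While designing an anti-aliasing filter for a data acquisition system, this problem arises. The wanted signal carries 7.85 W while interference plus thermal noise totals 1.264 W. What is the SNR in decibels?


SNR in decibels:
SNR = 10 * log10(Ps / Pn)
    = 10 * log10(7.85 / 1.264)
    = 10 * log10(6.2104)
    = 10 * 0.7931
    = 7.93 dB

7.93 dB


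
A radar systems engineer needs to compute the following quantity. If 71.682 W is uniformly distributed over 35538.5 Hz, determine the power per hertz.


Power spectral density:
PSD = P / BW
    = 71.682 / 35538.5
    = 0.00201702 W/Hz

0.00201702 W/Hz


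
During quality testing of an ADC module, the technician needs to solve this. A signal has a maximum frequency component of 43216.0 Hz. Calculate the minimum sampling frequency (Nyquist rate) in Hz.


The Nyquist rate is twice the maximum frequency component.
fs_min = 2 * fmax
      = 2 * 43216.0
      = 86432.0 Hz

86432.0


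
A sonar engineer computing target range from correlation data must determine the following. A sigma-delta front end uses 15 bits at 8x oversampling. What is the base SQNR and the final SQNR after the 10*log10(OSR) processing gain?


Step 1 — baseline SQNR at Nyquist:
SQNR_base = 6.02*N + 1.76
          = 6.02*15 + 1.76
          = 92.06 dB

Step 2 — oversampling processing gain:
G = 10*log10(OSR) = 10*log10(8) = 9.03 dB

Step 3 — total:
SQNR_total = 92.06 + 9.03 = 101.09 dB

Base SQNR = 92.06 dB; oversampled SQNR = 101.09 dB


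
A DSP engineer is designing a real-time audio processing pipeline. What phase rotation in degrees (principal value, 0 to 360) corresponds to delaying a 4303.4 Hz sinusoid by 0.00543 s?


Phase shift from frequency and time delay:
phi = 360 * f * t_delay
    = 360 * 4303.4 * 0.00543
    = 8412.29 degrees
    mod 360 = 132.29 degrees

132.29 degrees


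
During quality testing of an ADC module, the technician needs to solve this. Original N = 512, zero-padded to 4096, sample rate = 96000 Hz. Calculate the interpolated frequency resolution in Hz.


Frequency resolution after zero-padding:
N_padded = 512 * 8 = 4096
df = fs / N_padded
   = 96000 / 4096
   = 23.4375 Hz

23.4375 Hz


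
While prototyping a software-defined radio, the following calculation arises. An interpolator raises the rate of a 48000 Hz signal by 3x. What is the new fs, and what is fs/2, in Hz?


Step 1 — output sample rate after interpolation by L:
fs_out = L * fs_in = 3 * 48000 = 144000 Hz

Step 2 — Nyquist frequency of the output stream:
f_Nyq = fs_out / 2 = 144000 / 2 = 72000.0 Hz

fs_out = 144000 Hz; f_Nyquist = 72000.0 Hz


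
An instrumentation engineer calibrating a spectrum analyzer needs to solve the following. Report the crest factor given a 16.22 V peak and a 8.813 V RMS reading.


Crest factor is the ratio of peak to RMS:
CF = V_peak / V_rms
   = 16.22 / 8.813
   = 1.8405

1.8405


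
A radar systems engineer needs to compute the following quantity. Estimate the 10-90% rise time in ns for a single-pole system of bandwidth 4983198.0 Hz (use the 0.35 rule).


Rise time from bandwidth relationship:
tr = 0.35 / BW
   = 0.35 / 4983198.0
   = 7.023602113e-08 s
   = 70.236 ns

70.236 ns


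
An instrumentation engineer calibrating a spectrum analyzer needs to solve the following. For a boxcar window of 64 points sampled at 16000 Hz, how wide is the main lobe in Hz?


Main lobe width for a rectangular window:
Width = 2 * fs / N
      = 2 * 16000 / 64
      = 32000 / 64
      = 500.0 Hz

500.0 Hz


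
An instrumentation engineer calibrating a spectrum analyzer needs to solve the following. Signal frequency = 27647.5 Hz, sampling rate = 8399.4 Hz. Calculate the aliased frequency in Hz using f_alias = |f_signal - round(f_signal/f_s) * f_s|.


Compute the nearest integer multiple of fs to the signal:
n = round(27647.5 / 8399.4) = 3
f_alias = |27647.5 - 3 * 8399.4|
        = |27647.5 - 25198.2|
        = 2449.3 Hz

2449.3


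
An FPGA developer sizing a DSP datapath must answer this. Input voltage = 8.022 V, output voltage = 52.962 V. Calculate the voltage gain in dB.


Voltage gain in dB:
G = 20 * log10(Vout / Vin)
  = 20 * log10(52.962 / 8.022)
  = 20 * log10(6.602094)
  = 20 * 0.819682
  = 16.39 dB

16.39 dB


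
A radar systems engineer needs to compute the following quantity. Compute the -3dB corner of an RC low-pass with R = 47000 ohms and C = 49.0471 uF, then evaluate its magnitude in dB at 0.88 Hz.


Step 1 — cutoff frequency:
fc = 1 / (2*pi*R*C)
C = 49.0471 uF = 4.90471e-05 F
fc = 1 / (2*pi*47000*4.90471e-05)
   = 0.0690413 Hz

Step 2 — magnitude at f = 0.88 Hz:
|H(f)| = 1 / sqrt(1 + (f/fc)^2)
f/fc = 0.88 / 0.0690413 = 12.745994
|H| = 1 / sqrt(1 + 162.460363) = 0.0782157
|H|_dB = 20*log10(0.0782157) = -22.13 dB

fc = 0.0690413 Hz; |H(0.88 Hz)| = -22.13 dB


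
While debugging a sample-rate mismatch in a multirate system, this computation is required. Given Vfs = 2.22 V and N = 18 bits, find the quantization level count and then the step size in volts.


Step 1 — number of quantization levels:
L = 2^N = 2^18 = 262144

Step 2 — LSB step size:
delta = Vfs / L
      = 2.22 / 262144
      = 8.47e-06 V

Levels = 262144; step size = 8.47e-06 V


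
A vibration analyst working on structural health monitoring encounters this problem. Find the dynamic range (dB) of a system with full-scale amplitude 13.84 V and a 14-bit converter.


Dynamic range from full-scale to LSB:
V_min = V_max / 2^bits = 13.84 / 2^14
DR = 20 * log10(V_max / V_min)
   = 20 * log10(2^14)
   = 20 * 14 * log10(2)
   = 84.29 dB

84.29 dB


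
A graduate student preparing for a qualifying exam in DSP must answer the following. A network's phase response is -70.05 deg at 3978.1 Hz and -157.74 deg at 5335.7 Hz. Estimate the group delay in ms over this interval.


Group delay from phase difference:
tau = -d(phi)/d(omega)
d(phi) = -87.69 deg = -1.530479 rad
d(omega) = 2*pi*(5335.7 - 3978.1) = 8530.0524 rad/s
tau = -(-1.530479) / 8530.0524
    = 0.1794 ms

0.1794 ms


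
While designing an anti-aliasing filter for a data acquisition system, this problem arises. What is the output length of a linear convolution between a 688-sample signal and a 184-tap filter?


Linear convolution output length:
L = N + M - 1
  = 688 + 184 - 1
  = 871 samples

871


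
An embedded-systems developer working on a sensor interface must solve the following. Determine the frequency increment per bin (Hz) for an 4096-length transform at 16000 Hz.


DFT frequency resolution:
df = fs / N
   = 16000 / 4096
   = 3.9062 Hz

3.9062 Hz


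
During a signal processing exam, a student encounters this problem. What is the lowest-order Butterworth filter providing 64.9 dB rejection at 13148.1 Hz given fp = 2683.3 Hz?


Butterworth filter order formula:
n = log10(10^(A/10) - 1) / (2 * log10(f_stop/f_pass))
10^(64.9/10) - 1 = 3090294.4325
f_stop/f_pass = 13148.1 / 2683.3 = 4.9
n = 4.7016 -> ceil = 5

5


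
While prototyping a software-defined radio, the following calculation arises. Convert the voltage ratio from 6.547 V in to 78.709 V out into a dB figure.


Voltage gain in dB:
G = 20 * log10(Vout / Vin)
  = 20 * log10(78.709 / 6.547)
  = 20 * log10(12.022148)
  = 20 * 1.079982
  = 21.6 dB

21.6 dB


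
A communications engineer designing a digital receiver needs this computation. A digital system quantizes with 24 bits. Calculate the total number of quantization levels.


Number of quantization levels = 2^N
= 2^24
= 16777216

16777216


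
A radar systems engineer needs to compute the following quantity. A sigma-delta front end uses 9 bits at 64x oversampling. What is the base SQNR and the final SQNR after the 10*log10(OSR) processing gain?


Step 1 — baseline SQNR at Nyquist:
SQNR_base = 6.02*N + 1.76
          = 6.02*9 + 1.76
          = 55.94 dB

Step 2 — oversampling processing gain:
G = 10*log10(OSR) = 10*log10(64) = 18.06 dB

Step 3 — total:
SQNR_total = 55.94 + 18.06 = 74.0 dB

Base SQNR = 55.94 dB; oversampled SQNR = 74.0 dB


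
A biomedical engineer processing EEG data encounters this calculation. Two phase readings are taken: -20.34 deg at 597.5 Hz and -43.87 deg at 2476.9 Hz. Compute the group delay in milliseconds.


Group delay from phase difference:
tau = -d(phi)/d(omega)
d(phi) = -23.53 deg = -0.410676 rad
d(omega) = 2*pi*(2476.9 - 597.5) = 11808.6185 rad/s
tau = -(-0.410676) / 11808.6185
    = 0.0348 ms

0.0348 ms


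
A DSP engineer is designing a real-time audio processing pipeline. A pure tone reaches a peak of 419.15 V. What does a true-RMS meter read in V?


RMS voltage for a sinusoidal waveform:
V_rms = V_peak / sqrt(2)
      = 419.15 / 1.414214
      = 296.384 V

296.384 V


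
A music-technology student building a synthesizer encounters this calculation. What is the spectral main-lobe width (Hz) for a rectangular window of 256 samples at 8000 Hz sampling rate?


Main lobe width for a rectangular window:
Width = 2 * fs / N
      = 2 * 8000 / 256
      = 16000 / 256
      = 62.5 Hz

62.5 Hz


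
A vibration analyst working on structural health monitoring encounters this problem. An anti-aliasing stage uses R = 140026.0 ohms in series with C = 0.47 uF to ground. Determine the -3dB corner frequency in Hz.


Cutoff frequency of a first-order RC filter:
fc = 1 / (2 * pi * R * C)
C = 0.47 uF = 4.7e-07 F
fc = 1 / (2 * pi * 140026.0 * 4.7e-07)
   = 1 / 0.41351037373687
   = 2.418319 Hz

2.418319 Hz


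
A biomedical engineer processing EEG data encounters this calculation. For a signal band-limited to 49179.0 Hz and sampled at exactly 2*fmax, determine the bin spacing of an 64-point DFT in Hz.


Step 1 — Nyquist sampling rate:
fs = 2 * fmax = 2 * 49179.0 = 98358.0 Hz

Step 2 — DFT bin spacing:
df = fs / N = 98358.0 / 64 = 1536.8438 Hz

1536.8438 Hz


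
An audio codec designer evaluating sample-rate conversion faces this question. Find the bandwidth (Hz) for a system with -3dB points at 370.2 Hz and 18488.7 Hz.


Bandwidth is the difference of -3dB frequencies:
BW = f_high - f_low
   = 18488.7 - 370.2
   = 18118.5 Hz

18118.5 Hz


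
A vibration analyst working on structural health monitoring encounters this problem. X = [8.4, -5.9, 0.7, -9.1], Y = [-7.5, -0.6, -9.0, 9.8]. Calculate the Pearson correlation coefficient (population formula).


Pearson correlation coefficient (population):
r = cov(X,Y) / (std(X) * std(Y))
Mean X = -1.475, Mean Y = -1.825
Cov(X,Y) = -41.426875
Std(X) = 6.707598, Std(Y) = 7.421716
r = -0.8322

-0.8322


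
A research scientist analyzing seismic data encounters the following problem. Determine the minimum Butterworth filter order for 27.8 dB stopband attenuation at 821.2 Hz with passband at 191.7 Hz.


Butterworth filter order formula:
n = log10(10^(A/10) - 1) / (2 * log10(f_stop/f_pass))
10^(27.8/10) - 1 = 601.5596
f_stop/f_pass = 821.2 / 191.7 = 4.2838
n = 2.1994 -> ceil = 3

3


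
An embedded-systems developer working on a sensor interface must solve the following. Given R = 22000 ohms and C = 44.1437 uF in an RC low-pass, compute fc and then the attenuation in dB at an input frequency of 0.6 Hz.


Step 1 — cutoff frequency:
fc = 1 / (2*pi*R*C)
C = 44.1437 uF = 4.41437e-05 F
fc = 1 / (2*pi*22000*4.41437e-05)
   = 0.163881 Hz

Step 2 — magnitude at f = 0.6 Hz:
|H(f)| = 1 / sqrt(1 + (f/fc)^2)
f/fc = 0.6 / 0.163881 = 3.661193
|H| = 1 / sqrt(1 + 13.404334) = 0.2634835
|H|_dB = 20*log10(0.2634835) = -11.58 dB

fc = 0.163881 Hz; |H(0.6 Hz)| = -11.58 dB


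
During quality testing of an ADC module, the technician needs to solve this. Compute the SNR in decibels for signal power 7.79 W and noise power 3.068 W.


SNR in decibels:
SNR = 10 * log10(Ps / Pn)
    = 10 * log10(7.79 / 3.068)
    = 10 * log10(2.5391)
    = 10 * 0.4047
    = 4.05 dB

4.05 dB


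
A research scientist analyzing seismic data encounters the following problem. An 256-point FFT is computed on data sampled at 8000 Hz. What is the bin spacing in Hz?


DFT frequency resolution:
df = fs / N
   = 8000 / 256
   = 31.25 Hz

31.25 Hz


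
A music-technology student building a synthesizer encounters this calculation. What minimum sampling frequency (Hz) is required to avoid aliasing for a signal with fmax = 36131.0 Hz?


The Nyquist rate is twice the maximum frequency component.
fs_min = 2 * fmax
      = 2 * 36131.0
      = 72262.0 Hz

72262.0


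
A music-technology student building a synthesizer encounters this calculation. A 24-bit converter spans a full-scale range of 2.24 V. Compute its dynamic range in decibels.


Dynamic range from full-scale to LSB:
V_min = V_max / 2^bits = 2.24 / 2^24
DR = 20 * log10(V_max / V_min)
   = 20 * log10(2^24)
   = 20 * 24 * log10(2)
   = 144.49 dB

144.49 dB


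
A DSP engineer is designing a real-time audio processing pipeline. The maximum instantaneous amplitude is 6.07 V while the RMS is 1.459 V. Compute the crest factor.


Crest factor is the ratio of peak to RMS:
CF = V_peak / V_rms
   = 6.07 / 1.459
   = 4.1604

4.1604


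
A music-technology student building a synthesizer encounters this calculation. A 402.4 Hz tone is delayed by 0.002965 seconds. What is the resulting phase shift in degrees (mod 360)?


Phase shift from frequency and time delay:
phi = 360 * f * t_delay
    = 360 * 402.4 * 0.002965
    = 429.52 degrees
    mod 360 = 69.52 degrees

69.52 degrees


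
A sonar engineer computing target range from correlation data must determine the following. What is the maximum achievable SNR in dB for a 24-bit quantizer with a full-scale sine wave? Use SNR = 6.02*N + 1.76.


Theoretical SNR for a full-scale sinusoid:
SNR = 6.02 * N + 1.76
    = 6.02 * 24 + 1.76
    = 144.48 + 1.76
    = 146.24 dB

146.24 dB


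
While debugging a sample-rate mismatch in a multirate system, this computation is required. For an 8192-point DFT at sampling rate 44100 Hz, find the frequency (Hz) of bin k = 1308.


Frequency of DFT bin k:
f_k = k * fs / N
    = 1308 * 44100 / 8192
    = 57682800 / 8192
    = 7041.357 Hz

7041.357 Hz


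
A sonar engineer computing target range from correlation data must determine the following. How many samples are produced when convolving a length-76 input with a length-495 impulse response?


Linear convolution output length:
L = N + M - 1
  = 76 + 495 - 1
  = 570 samples

570


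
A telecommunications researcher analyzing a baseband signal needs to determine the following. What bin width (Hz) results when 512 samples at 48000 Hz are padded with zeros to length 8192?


Frequency resolution after zero-padding:
N_padded = 512 * 16 = 8192
df = fs / N_padded
   = 48000 / 8192
   = 5.8594 Hz

5.8594 Hz


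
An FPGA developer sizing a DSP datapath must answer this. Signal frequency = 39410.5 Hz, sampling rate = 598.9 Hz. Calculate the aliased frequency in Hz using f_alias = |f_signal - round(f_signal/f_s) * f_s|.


Compute the nearest integer multiple of fs to the signal:
n = round(39410.5 / 598.9) = 66
f_alias = |39410.5 - 66 * 598.9|
        = |39410.5 - 39527.4|
        = 116.9 Hz

116.9


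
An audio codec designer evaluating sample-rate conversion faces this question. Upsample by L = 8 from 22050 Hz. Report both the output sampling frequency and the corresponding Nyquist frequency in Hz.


Step 1 — output sample rate after interpolation by L:
fs_out = L * fs_in = 8 * 22050 = 176400 Hz

Step 2 — Nyquist frequency of the output stream:
f_Nyq = fs_out / 2 = 176400 / 2 = 88200.0 Hz

fs_out = 176400 Hz; f_Nyquist = 88200.0 Hz


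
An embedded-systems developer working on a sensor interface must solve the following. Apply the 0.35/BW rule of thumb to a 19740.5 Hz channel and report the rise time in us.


Rise time from bandwidth relationship:
tr = 0.35 / BW
   = 0.35 / 19740.5
   = 1.773004736e-05 s
   = 17.73 us

17.73 us


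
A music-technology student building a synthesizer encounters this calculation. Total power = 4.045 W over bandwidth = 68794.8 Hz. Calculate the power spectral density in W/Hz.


Power spectral density:
PSD = P / BW
    = 4.045 / 68794.8
    = 5.88e-05 W/Hz

5.88e-05 W/Hz


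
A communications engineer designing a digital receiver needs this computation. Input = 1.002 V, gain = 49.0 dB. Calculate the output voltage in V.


Output voltage from dB gain:
V_out = V_in * 10^(gain_dB / 20)
      = 1.002 * 10^(49.0 / 20)
      = 1.002 * 281.838293
      = 282.402 V

282.402 V


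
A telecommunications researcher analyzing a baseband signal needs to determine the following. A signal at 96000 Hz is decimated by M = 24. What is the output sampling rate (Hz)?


Decimation reduces the sample rate:
fs_out = fs_in / M
       = 96000 / 24
       = 4000.0 Hz

4000.0 Hz


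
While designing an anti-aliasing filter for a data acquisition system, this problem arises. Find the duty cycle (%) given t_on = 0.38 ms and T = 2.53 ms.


Duty cycle as a percentage:
DC = (t_on / T) * 100
   = (0.38 / 2.53) * 100
   = 0.150198 * 100
   = 15.02 %

15.02 %


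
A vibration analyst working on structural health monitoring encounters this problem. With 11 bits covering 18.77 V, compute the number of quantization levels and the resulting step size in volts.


Step 1 — number of quantization levels:
L = 2^N = 2^11 = 2048

Step 2 — LSB step size:
delta = Vfs / L
      = 18.77 / 2048
      = 0.00916504 V

Levels = 2048; step size = 0.00916504 V


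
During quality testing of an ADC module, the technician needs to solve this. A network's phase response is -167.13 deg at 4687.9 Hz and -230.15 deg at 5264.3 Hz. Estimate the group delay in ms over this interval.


Group delay from phase difference:
tau = -d(phi)/d(omega)
d(phi) = -63.02 deg = -1.099906 rad
d(omega) = 2*pi*(5264.3 - 4687.9) = 3621.628 rad/s
tau = -(-1.099906) / 3621.628
    = 0.3037 ms

0.3037 ms


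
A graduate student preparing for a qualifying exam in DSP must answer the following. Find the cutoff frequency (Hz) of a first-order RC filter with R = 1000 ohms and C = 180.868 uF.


Cutoff frequency of a first-order RC filter:
fc = 1 / (2 * pi * R * C)
C = 180.868 uF = 0.000180868 F
fc = 1 / (2 * pi * 1000 * 0.000180868)
   = 1 / 1.136427160139
   = 0.879951 Hz

0.879951 Hz


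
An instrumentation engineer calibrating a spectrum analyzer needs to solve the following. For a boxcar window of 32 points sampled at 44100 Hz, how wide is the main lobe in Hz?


Main lobe width for a rectangular window:
Width = 2 * fs / N
      = 2 * 44100 / 32
      = 88200 / 32
      = 2756.25 Hz

2756.25 Hz


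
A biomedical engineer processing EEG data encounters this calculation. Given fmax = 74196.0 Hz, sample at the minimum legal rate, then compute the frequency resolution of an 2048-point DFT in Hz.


Step 1 — Nyquist sampling rate:
fs = 2 * fmax = 2 * 74196.0 = 148392.0 Hz

Step 2 — DFT bin spacing:
df = fs / N = 148392.0 / 2048 = 72.457 Hz

72.457 Hz


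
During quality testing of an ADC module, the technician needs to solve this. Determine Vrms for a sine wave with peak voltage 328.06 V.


RMS voltage for a sinusoidal waveform:
V_rms = V_peak / sqrt(2)
      = 328.06 / 1.414214
      = 231.973 V

231.973 V


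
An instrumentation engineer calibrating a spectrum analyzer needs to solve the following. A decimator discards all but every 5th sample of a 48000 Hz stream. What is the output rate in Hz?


Decimation reduces the sample rate:
fs_out = fs_in / M
       = 48000 / 5
       = 9600.0 Hz

9600.0 Hz


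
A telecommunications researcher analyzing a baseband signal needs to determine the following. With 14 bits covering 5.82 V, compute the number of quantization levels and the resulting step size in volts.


Step 1 — number of quantization levels:
L = 2^N = 2^14 = 16384

Step 2 — LSB step size:
delta = Vfs / L
      = 5.82 / 16384
      = 0.00035522 V

Levels = 16384; step size = 0.00035522 V


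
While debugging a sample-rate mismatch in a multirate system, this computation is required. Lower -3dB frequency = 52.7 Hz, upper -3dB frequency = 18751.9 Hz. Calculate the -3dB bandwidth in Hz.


Bandwidth is the difference of -3dB frequencies:
BW = f_high - f_low
   = 18751.9 - 52.7
   = 18699.2 Hz

18699.2 Hz


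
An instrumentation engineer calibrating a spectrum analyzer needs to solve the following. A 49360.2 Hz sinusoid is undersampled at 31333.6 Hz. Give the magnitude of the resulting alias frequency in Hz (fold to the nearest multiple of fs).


Compute the nearest integer multiple of fs to the signal:
n = round(49360.2 / 31333.6) = 2
f_alias = |49360.2 - 2 * 31333.6|
        = |49360.2 - 62667.2|
        = 13307.0 Hz

13307.0


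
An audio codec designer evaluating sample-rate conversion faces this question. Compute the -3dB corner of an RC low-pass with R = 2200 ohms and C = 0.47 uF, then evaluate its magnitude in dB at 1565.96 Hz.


Step 1 — cutoff frequency:
fc = 1 / (2*pi*R*C)
C = 0.47 uF = 4.7e-07 F
fc = 1 / (2*pi*2200*4.7e-07)
   = 153.922 Hz

Step 2 — magnitude at f = 1565.96 Hz:
|H(f)| = 1 / sqrt(1 + (f/fc)^2)
f/fc = 1565.96 / 153.922 = 10.173724
|H| = 1 / sqrt(1 + 103.50466) = 0.097821
|H|_dB = 20*log10(0.097821) = -20.19 dB

fc = 153.922 Hz; |H(1565.96 Hz)| = -20.19 dB


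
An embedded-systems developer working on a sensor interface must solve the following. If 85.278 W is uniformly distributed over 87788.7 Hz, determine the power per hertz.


Power spectral density:
PSD = P / BW
    = 85.278 / 87788.7
    = 0.0009714 W/Hz

0.0009714 W/Hz


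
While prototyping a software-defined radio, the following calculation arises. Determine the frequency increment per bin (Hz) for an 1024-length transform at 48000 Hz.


DFT frequency resolution:
df = fs / N
   = 48000 / 1024
   = 46.875 Hz

46.875 Hz


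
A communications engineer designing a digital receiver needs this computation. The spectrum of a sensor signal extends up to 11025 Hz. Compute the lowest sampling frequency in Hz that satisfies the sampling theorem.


The Nyquist rate is twice the maximum frequency component.
fs_min = 2 * fmax
      = 2 * 11025
      = 22050 Hz

22050


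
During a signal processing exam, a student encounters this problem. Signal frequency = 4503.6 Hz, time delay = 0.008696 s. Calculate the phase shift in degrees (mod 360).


Phase shift from frequency and time delay:
phi = 360 * f * t_delay
    = 360 * 4503.6 * 0.008696
    = 14098.79 degrees
    mod 360 = 58.79 degrees

58.79 degrees


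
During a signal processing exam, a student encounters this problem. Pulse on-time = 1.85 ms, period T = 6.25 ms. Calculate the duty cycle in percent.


Duty cycle as a percentage:
DC = (t_on / T) * 100
   = (1.85 / 6.25) * 100
   = 0.296 * 100
   = 29.6 %

29.6 %


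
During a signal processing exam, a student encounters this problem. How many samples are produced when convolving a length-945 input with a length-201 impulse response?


Linear convolution output length:
L = N + M - 1
  = 945 + 201 - 1
  = 1145 samples

1145


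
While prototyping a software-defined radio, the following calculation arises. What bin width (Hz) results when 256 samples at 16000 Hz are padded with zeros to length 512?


Frequency resolution after zero-padding:
N_padded = 256 * 2 = 512
df = fs / N_padded
   = 16000 / 512
   = 31.25 Hz

31.25 Hz


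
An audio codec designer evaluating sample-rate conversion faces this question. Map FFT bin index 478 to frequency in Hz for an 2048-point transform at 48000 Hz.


Frequency of DFT bin k:
f_k = k * fs / N
    = 478 * 48000 / 2048
    = 22944000 / 2048
    = 11203.125 Hz

11203.125 Hz


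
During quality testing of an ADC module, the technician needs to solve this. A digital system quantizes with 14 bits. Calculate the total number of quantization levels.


Number of quantization levels = 2^N
= 2^14
= 16384

16384


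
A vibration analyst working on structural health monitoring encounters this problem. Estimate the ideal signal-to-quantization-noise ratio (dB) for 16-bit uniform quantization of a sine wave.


Theoretical SNR for a full-scale sinusoid:
SNR = 6.02 * N + 1.76
    = 6.02 * 16 + 1.76
    = 96.32 + 1.76
    = 98.08 dB

98.08 dB


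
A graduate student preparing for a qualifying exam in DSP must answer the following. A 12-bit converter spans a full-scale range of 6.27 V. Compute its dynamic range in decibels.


Dynamic range from full-scale to LSB:
V_min = V_max / 2^bits = 6.27 / 2^12
DR = 20 * log10(V_max / V_min)
   = 20 * log10(2^12)
   = 20 * 12 * log10(2)
   = 72.25 dB

72.25 dB


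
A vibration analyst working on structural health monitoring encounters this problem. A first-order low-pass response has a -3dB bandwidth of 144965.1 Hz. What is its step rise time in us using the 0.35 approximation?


Rise time from bandwidth relationship:
tr = 0.35 / BW
   = 0.35 / 144965.1
   = 2.414374218e-06 s
   = 2.4144 us

2.4144 us


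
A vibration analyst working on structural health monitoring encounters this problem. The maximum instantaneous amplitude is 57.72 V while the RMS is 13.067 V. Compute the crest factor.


Crest factor is the ratio of peak to RMS:
CF = V_peak / V_rms
   = 57.72 / 13.067
   = 4.4172

4.4172


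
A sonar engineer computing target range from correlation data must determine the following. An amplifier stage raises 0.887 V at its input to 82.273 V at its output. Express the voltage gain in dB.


Voltage gain in dB:
G = 20 * log10(Vout / Vin)
  = 20 * log10(82.273 / 0.887)
  = 20 * log10(92.754228)
  = 20 * 1.967334
  = 39.35 dB

39.35 dB


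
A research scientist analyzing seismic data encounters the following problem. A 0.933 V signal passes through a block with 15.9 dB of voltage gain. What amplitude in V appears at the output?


Output voltage from dB gain:
V_out = V_in * 10^(gain_dB / 20)
      = 0.933 * 10^(15.9 / 20)
      = 0.933 * 6.237348
      = 5.8194 V

5.8194 V


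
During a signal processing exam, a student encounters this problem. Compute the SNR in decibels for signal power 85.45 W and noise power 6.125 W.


SNR in decibels:
SNR = 10 * log10(Ps / Pn)
    = 10 * log10(85.45 / 6.125)
    = 10 * log10(13.951)
    = 10 * 1.1446
    = 11.45 dB

11.45 dB


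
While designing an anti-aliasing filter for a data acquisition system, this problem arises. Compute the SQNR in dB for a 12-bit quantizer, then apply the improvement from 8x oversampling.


Step 1 — baseline SQNR at Nyquist:
SQNR_base = 6.02*N + 1.76
          = 6.02*12 + 1.76
          = 74.0 dB

Step 2 — oversampling processing gain:
G = 10*log10(OSR) = 10*log10(8) = 9.03 dB

Step 3 — total:
SQNR_total = 74.0 + 9.03 = 83.03 dB

Base SQNR = 74.0 dB; oversampled SQNR = 83.03 dB


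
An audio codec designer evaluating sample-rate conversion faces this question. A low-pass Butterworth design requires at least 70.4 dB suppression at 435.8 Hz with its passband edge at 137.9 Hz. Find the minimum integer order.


Butterworth filter order formula:
n = log10(10^(A/10) - 1) / (2 * log10(f_stop/f_pass))
10^(70.4/10) - 1 = 10964780.9614
f_stop/f_pass = 435.8 / 137.9 = 3.1603
n = 7.0439 -> ceil = 8

8


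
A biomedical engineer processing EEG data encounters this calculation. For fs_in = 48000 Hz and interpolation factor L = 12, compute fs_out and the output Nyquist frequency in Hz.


Step 1 — output sample rate after interpolation by L:
fs_out = L * fs_in = 12 * 48000 = 576000 Hz

Step 2 — Nyquist frequency of the output stream:
f_Nyq = fs_out / 2 = 576000 / 2 = 288000.0 Hz

fs_out = 576000 Hz; f_Nyquist = 288000.0 Hz


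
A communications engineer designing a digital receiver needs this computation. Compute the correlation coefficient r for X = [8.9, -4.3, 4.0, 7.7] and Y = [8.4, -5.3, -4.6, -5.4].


Pearson correlation coefficient (population):
r = cov(X,Y) / (std(X) * std(Y))
Mean X = 4.075, Mean Y = -1.725
Cov(X,Y) = 16.421875
Std(X) = 5.161577, Std(Y) = 5.853792
r = 0.5435

0.5435


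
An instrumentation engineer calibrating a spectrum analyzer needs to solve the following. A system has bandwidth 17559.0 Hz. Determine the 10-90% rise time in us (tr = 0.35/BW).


Rise time from bandwidth relationship:
tr = 0.35 / BW
   = 0.35 / 17559.0
   = 1.9932798e-05 s
   = 19.9328 us

19.9328 us


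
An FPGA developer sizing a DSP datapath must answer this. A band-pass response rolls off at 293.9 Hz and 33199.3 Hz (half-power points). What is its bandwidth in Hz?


Bandwidth is the difference of -3dB frequencies:
BW = f_high - f_low
   = 33199.3 - 293.9
   = 32905.4 Hz

32905.4 Hz


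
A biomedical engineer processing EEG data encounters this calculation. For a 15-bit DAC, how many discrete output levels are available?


Number of quantization levels = 2^N
= 2^15
= 32768

32768


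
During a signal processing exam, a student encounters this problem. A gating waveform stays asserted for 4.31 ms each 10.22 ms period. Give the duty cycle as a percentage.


Duty cycle as a percentage:
DC = (t_on / T) * 100
   = (4.31 / 10.22) * 100
   = 0.421722 * 100
   = 42.17 %

42.17 %


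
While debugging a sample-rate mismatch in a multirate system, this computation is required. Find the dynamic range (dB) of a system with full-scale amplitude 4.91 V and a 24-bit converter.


Dynamic range from full-scale to LSB:
V_min = V_max / 2^bits = 4.91 / 2^24
DR = 20 * log10(V_max / V_min)
   = 20 * log10(2^24)
   = 20 * 24 * log10(2)
   = 144.49 dB

144.49 dB


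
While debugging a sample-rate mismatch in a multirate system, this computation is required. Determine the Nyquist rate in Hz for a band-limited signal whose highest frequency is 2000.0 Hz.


The Nyquist rate is twice the maximum frequency component.
fs_min = 2 * fmax
      = 2 * 2000.0
      = 4000.0 Hz

4000.0


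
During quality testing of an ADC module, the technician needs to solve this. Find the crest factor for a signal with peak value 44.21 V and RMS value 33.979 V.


Crest factor is the ratio of peak to RMS:
CF = V_peak / V_rms
   = 44.21 / 33.979
   = 1.3011

1.3011


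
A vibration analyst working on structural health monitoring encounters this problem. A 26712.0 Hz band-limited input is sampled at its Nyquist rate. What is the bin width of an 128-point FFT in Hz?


Step 1 — Nyquist sampling rate:
fs = 2 * fmax = 2 * 26712.0 = 53424.0 Hz

Step 2 — DFT bin spacing:
df = fs / N = 53424.0 / 128 = 417.375 Hz

417.375 Hz


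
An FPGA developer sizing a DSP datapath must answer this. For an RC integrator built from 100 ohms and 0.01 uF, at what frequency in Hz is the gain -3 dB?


Cutoff frequency of a first-order RC filter:
fc = 1 / (2 * pi * R * C)
C = 0.01 uF = 1e-08 F
fc = 1 / (2 * pi * 100 * 1e-08)
   = 1 / 6.2831853071796e-06
   = 159154.943092 Hz

159154.943092 Hz


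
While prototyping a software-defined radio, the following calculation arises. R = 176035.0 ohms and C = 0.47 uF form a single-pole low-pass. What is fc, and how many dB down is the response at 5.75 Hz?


Step 1 — cutoff frequency:
fc = 1 / (2*pi*R*C)
C = 0.47 uF = 4.7e-07 F
fc = 1 / (2*pi*176035.0*4.7e-07)
   = 1.92364 Hz

Step 2 — magnitude at f = 5.75 Hz:
|H(f)| = 1 / sqrt(1 + (f/fc)^2)
f/fc = 5.75 / 1.92364 = 2.989125
|H| = 1 / sqrt(1 + 8.934868) = 0.3172627
|H|_dB = 20*log10(0.3172627) = -9.97 dB

fc = 1.92364 Hz; |H(5.75 Hz)| = -9.97 dB


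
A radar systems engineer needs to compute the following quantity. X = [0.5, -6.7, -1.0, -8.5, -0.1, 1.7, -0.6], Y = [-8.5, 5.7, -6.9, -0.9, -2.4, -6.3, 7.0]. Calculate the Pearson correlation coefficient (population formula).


Pearson correlation coefficient (population):
r = cov(X,Y) / (std(X) * std(Y))
Mean X = -2.1, Mean Y = -1.7571
Cov(X,Y) = -9.77
Std(X) = 3.60119, Std(Y) = 5.682016
r = -0.4775

-0.4775


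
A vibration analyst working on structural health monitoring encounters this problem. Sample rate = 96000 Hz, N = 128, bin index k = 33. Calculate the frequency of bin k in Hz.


Frequency of DFT bin k:
f_k = k * fs / N
    = 33 * 96000 / 128
    = 3168000 / 128
    = 24750.0 Hz

24750.0 Hz


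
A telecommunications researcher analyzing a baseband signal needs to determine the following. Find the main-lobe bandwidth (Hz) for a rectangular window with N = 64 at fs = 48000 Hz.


Main lobe width for a rectangular window:
Width = 2 * fs / N
      = 2 * 48000 / 64
      = 96000 / 64
      = 1500.0 Hz

1500.0 Hz


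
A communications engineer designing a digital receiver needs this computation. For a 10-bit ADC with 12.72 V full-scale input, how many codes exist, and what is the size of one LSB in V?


Step 1 — number of quantization levels:
L = 2^N = 2^10 = 1024

Step 2 — LSB step size:
delta = Vfs / L
      = 12.72 / 1024
      = 0.01242188 V

Levels = 1024; step size = 0.01242188 V
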